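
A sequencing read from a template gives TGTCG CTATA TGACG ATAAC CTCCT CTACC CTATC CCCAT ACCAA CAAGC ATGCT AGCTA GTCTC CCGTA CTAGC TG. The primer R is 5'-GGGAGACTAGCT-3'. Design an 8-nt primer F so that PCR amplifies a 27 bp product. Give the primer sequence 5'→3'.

5'-ACCAACAA-3'

The reverse primer's reverse complement AGCTAGTCTCCC matches the template at positions 56–67, so the product ends at position 67.
A 27 bp product then starts at position 67 − 27 + 1 = 41.
The forward primer is identical to the top strand there: ACCAACAA.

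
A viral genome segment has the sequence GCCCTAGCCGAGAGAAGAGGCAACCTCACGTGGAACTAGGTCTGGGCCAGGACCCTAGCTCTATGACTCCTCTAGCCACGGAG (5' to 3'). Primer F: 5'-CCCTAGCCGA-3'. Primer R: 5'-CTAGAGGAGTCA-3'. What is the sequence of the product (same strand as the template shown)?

Forward primer CCCTAGCCGA is found on the top strand at positions 2–11.
Taking the reverse complement of CTAGAGGAGTCA gives TGACTCCTCTAG, found at positions 64–75 on the template; the primer anneals here to the top strand with its 3' end pointing upstream.
The product is the template from position 2 through 75 (74 bp).

5'-CCCTAGCCGAGAGAAGAGGCAACCTCACGTGGAACTAGGTCTGGGCCAGGACCCTAGCTCTATGACTCCTCTAG-3'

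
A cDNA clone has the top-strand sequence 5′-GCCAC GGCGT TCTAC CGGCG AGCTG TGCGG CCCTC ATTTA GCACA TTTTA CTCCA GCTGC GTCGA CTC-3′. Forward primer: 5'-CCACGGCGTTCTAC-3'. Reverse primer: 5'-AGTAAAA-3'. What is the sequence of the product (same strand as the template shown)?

5'-CCACGGCGTTCTACCGGCGAGCTGTGCGGCCCTCATTTAGCACATTTTACT-3'

Scanning the template, CCACGGCGTTCTAC occurs at positions 2–15; this primer anneals to the bottom strand there with its 3' end pointing downstream.
Taking the reverse complement of AGTAAAA gives TTTTACT, found at positions 46–52 on the template; the primer anneals here to the top strand with its 3' end pointing upstream.
The product is the template from position 2 through 52 (51 bp).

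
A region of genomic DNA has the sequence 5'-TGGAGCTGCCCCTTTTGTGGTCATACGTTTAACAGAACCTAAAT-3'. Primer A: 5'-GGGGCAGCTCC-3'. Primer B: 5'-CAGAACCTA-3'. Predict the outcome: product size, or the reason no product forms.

No product — the primers' 3' ends point away from each other.

Primer A (GGGGCAGCTCC) has reverse complement GGAGCTGCCCC, which matches the top strand at positions 2–12; primer A anneals to the top strand there with its 3' end pointing upstream toward position 2.
Primer B (CAGAACCTA) matches the top strand directly at positions 33–41; it anneals to the bottom strand with its 3' end pointing downstream toward position 41.
The 3' ends diverge (primer A extends toward position 1, primer B toward position 44), so the primers never converge on a shared product.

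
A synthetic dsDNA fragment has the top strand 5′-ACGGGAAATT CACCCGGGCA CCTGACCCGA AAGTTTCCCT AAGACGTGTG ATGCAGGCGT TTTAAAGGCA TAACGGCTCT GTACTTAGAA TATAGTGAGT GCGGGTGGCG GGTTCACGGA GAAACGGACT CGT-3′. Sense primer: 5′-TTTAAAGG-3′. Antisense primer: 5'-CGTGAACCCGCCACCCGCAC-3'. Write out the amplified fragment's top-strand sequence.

Forward primer TTTAAAGG is found on the top strand at positions 61–68.
Reverse complement of the reverse primer: GTGCGGGTGGCGGGTTCACG. This occurs on the top strand at positions 99–118.
The product is the template from position 61 through 118 (58 bp).

5'-TTTAAAGGCATAACGGCTCTGTACTTAGAATATAGTGAGTGCGGGTGGCGGGTTCACG-3'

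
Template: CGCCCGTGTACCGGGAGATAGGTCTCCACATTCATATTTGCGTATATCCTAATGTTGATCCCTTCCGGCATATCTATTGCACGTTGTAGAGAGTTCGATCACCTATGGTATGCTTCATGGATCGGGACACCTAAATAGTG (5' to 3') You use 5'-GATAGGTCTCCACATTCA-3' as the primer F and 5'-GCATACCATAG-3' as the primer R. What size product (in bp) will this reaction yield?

Scanning the template, GATAGGTCTCCACATTCA occurs at positions 17–34; this primer anneals to the bottom strand there with its 3' end pointing downstream.
Reverse complement of the reverse primer: CTATGGTATGC. This occurs on the top strand at positions 103–113.
Product length = (reverse-primer end) − (forward-primer start) + 1 = 113 − 17 + 1 = 97 bp.

97 bp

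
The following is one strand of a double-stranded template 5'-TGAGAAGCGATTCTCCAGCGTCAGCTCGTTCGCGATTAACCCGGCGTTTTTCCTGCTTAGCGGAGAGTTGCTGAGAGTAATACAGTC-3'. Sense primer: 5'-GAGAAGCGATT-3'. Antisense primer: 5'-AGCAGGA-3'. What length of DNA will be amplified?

56 bp

Scanning the template, GAGAAGCGATT occurs at positions 2–12; this primer anneals to the bottom strand there with its 3' end pointing downstream.
Taking the reverse complement of AGCAGGA gives TCCTGCT, found at positions 51–57 on the template; the primer anneals here to the top strand with its 3' end pointing upstream.
Amplicon spans positions 2–57: 56 bp.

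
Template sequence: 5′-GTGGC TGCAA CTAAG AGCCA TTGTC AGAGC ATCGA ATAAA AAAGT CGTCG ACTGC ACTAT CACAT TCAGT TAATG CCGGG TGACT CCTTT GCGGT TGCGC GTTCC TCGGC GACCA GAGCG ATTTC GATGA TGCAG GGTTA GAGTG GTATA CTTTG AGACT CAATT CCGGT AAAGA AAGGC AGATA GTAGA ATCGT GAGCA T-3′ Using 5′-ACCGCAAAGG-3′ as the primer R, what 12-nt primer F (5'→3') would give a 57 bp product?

5'-AAAAAGTCGTCG-3'

The reverse primer's reverse complement CCTTTGCGGT matches the template at positions 86–95, so the product ends at position 95.
A 57 bp product then starts at position 95 − 57 + 1 = 39.
The forward primer is identical to the top strand there: AAAAAGTCGTCG.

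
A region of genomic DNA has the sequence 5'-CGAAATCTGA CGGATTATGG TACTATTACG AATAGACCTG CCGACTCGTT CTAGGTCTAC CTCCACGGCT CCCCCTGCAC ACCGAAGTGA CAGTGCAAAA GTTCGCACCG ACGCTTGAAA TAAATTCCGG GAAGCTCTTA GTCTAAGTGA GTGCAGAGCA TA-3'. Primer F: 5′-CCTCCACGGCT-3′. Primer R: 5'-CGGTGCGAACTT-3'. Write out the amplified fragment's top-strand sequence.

5'-CCTCCACGGCTCCCCCTGCACACCGAAGTGACAGTGCAAAAGTTCGCACCG-3'

Scanning the template, CCTCCACGGCT occurs at positions 60–70; this primer anneals to the bottom strand there with its 3' end pointing downstream.
Reverse complement of the reverse primer: AAGTTCGCACCG. This occurs on the top strand at positions 99–110.
The product is the template from position 60 through 110 (51 bp).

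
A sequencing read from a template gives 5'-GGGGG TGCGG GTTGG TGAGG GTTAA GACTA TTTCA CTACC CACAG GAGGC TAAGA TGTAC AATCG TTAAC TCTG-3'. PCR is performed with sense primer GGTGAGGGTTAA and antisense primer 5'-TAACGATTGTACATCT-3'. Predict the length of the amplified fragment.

Forward primer GGTGAGGGTTAA is found on the top strand at positions 14–25.
The reverse primer's reverse complement is AGATGTACAATCGTTA, which matches the template at positions 53–68.
Product length = (reverse-primer end) − (forward-primer start) + 1 = 68 − 14 + 1 = 55 bp.

55 bp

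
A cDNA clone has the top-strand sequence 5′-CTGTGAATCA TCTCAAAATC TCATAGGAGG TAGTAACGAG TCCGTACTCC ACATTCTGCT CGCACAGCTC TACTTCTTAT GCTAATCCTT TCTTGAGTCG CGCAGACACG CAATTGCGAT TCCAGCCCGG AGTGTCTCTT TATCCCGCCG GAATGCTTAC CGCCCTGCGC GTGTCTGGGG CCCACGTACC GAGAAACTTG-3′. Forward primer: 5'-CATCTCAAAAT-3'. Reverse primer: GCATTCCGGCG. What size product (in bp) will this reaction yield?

Forward primer CATCTCAAAAT is found on the top strand at positions 9–19.
Taking the reverse complement of GCATTCCGGCG gives CGCCGGAATGC, found at positions 146–156 on the template; the primer anneals here to the top strand with its 3' end pointing upstream.
Product length = (reverse-primer end) − (forward-primer start) + 1 = 156 − 9 + 1 = 148 bp.

148 bp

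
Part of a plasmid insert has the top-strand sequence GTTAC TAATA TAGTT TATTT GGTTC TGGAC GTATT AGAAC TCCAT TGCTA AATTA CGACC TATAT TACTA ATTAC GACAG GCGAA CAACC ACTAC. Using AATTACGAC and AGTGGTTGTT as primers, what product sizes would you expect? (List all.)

The forward primer AATTACGAC matches the top strand at positions 51–59, 70–78.
The reverse primer's reverse complement is AACAACCACT, matching at positions 84–93.
Each forward site pairs with the reverse site to give a product ending at position 93: sizes 43, 24 bp.

43 bp, 24 bp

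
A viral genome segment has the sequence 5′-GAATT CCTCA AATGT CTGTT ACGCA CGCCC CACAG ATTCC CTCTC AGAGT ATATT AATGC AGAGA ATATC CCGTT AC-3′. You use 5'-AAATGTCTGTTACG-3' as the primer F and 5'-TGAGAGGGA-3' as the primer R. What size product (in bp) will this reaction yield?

37 bp

The forward primer matches the template at positions 10–23.
The reverse primer's reverse complement is TCCCTCTCA, which matches the template at positions 38–46.
The product runs from position 10 to position 46, so its length is 46 − 10 + 1 = 37 bp.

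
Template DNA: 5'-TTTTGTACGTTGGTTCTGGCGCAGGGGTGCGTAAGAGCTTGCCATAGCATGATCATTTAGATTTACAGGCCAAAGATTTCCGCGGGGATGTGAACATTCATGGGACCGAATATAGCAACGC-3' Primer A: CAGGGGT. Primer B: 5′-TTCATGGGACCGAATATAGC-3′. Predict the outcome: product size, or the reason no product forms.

Primer A (CAGGGGT) matches the top strand at positions 22–28 (3' end points downstream).
Primer B (TTCATGGGACCGAATATAGC) also matches the top strand directly, at positions 97–116 — its reverse complement GCTATATTCGGTCCCATGAA is not present.
Both primers anneal to the bottom strand with 3' ends pointing the same way, so neither can prime synthesis back toward the other.

No product — both primers anneal to the same strand and extend in the same direction.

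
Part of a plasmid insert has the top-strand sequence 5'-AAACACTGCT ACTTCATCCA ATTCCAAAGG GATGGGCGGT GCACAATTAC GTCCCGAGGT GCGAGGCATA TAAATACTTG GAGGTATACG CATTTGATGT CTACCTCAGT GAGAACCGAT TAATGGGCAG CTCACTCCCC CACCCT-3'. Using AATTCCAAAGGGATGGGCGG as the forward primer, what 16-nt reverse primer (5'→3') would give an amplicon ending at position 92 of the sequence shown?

5'-TGCGTATACCTCCAAG-3'

The forward primer binds at positions 20–39; the product's 3' end on the top strand is position 92.
The reverse primer anneals to the top strand over positions 77–92, i.e. to CTTGGAGGTATACGCA.
Its sequence written 5'→3' is the reverse complement: TGCGTATACCTCCAAG.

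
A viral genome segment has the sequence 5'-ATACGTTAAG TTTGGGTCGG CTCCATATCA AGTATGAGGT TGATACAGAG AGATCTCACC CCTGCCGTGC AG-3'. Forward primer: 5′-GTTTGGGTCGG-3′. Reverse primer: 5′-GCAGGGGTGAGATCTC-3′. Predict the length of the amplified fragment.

56 bp

Scanning the template, GTTTGGGTCGG occurs at positions 10–20; this primer anneals to the bottom strand there with its 3' end pointing downstream.
The reverse primer's reverse complement is GAGATCTCACCCCTGC, which matches the template at positions 50–65.
Product length = (reverse-primer end) − (forward-primer start) + 1 = 65 − 10 + 1 = 56 bp.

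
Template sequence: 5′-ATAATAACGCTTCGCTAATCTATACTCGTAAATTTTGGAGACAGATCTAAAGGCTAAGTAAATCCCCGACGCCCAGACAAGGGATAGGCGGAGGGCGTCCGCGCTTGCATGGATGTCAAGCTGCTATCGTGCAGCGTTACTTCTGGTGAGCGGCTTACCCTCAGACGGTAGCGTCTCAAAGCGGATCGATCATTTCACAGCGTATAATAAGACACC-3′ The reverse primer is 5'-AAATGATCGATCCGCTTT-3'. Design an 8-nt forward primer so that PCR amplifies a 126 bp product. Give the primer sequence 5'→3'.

5'-CGCCCAGA-3'

The reverse primer's reverse complement AAAGCGGATCGATCATTT matches the template at positions 178–195, so the product ends at position 195.
A 126 bp product then starts at position 195 − 126 + 1 = 70.
The forward primer is identical to the top strand there: CGCCCAGA.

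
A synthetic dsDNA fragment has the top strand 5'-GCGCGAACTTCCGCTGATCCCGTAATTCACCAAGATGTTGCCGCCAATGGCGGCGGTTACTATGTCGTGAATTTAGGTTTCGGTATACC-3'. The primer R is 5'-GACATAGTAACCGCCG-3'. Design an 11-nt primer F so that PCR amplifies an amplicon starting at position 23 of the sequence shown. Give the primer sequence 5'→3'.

The reverse primer's reverse complement CGGCGGTTACTATGTC matches the template at positions 51–66; the product starts at position 23.
The forward primer is identical to the top strand over positions 23–33: TAATTCACCAA.

5'-TAATTCACCAA-3'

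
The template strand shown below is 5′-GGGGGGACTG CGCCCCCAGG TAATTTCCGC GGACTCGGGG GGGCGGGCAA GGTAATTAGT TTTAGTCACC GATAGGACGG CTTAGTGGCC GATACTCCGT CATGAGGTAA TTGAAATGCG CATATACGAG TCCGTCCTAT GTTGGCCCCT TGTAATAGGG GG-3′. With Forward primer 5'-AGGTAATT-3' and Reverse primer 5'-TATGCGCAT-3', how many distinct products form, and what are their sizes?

Three products: 107 bp, 75 bp, 20 bp

The forward primer AGGTAATT matches the top strand at positions 18–25, 50–57, 105–112.
The reverse primer's reverse complement is ATGCGCATA, matching at positions 116–124.
Each forward site pairs with the reverse site to give a product ending at position 124: sizes 107, 75, 20 bp.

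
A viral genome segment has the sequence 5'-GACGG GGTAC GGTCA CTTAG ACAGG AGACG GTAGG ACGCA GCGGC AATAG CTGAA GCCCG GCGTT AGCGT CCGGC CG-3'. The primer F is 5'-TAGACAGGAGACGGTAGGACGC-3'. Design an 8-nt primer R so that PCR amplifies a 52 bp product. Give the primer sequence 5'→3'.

5'-CGCTAACG-3'

The forward primer binds at positions 18–39, so a 52 bp product ends at position 18 + 52 − 1 = 69.
The reverse primer anneals to the top strand over positions 62–69, i.e. to CGTTAGCG.
Its sequence written 5'→3' is the reverse complement: CGCTAACG.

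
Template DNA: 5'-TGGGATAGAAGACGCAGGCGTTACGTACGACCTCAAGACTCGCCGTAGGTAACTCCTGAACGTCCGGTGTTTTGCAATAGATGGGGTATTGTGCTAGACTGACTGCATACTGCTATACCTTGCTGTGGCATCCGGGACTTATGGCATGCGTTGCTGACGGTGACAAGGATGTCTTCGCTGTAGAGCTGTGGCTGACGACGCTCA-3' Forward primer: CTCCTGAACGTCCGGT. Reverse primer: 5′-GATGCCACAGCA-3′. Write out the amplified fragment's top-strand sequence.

5'-CTCCTGAACGTCCGGTGTTTTGCAATAGATGGGGTATTGTGCTAGACTGACTGCATACTGCTATACCTTGCTGTGGCATC-3'

Forward primer CTCCTGAACGTCCGGT is found on the top strand at positions 53–68.
Taking the reverse complement of GATGCCACAGCA gives TGCTGTGGCATC, found at positions 121–132 on the template; the primer anneals here to the top strand with its 3' end pointing upstream.
The product is the template from position 53 through 132 (80 bp).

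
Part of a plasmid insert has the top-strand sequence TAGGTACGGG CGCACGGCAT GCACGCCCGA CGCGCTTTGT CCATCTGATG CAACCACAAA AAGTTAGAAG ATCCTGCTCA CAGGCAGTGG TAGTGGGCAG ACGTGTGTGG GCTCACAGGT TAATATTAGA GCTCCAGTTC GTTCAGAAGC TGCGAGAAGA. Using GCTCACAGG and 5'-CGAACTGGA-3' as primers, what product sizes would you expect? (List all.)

66 bp, 31 bp

The forward primer GCTCACAGG matches the top strand at positions 76–84, 111–119.
The reverse primer's reverse complement is TCCAGTTCG, matching at positions 133–141.
Each forward site pairs with the reverse site to give a product ending at position 141: sizes 66, 31 bp.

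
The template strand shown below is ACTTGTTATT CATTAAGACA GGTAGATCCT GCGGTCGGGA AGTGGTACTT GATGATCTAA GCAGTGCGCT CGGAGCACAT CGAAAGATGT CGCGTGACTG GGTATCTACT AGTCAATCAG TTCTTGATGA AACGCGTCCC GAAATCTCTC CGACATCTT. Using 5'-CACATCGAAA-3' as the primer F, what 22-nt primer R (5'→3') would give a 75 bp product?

The forward primer binds at positions 76–85, so a 75 bp product ends at position 76 + 75 − 1 = 150.
The reverse primer anneals to the top strand over positions 129–150, i.e. to GAAACGCGTCCCGAAATCTCTC.
Its sequence written 5'→3' is the reverse complement: GAGAGATTTCGGGACGCGTTTC.

5'-GAGAGATTTCGGGACGCGTTTC-3'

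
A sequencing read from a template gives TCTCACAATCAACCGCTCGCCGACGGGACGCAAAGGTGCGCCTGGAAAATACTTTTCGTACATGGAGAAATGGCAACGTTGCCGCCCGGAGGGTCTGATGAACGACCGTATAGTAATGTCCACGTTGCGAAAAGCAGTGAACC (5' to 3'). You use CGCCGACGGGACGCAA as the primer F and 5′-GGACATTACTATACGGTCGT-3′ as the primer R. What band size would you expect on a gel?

104 bp

The forward primer matches the template at positions 18–33.
Reverse complement of the reverse primer: ACGACCGTATAGTAATGTCC. This occurs on the top strand at positions 102–121.
The product runs from position 18 to position 121, so its length is 121 − 18 + 1 = 104 bp.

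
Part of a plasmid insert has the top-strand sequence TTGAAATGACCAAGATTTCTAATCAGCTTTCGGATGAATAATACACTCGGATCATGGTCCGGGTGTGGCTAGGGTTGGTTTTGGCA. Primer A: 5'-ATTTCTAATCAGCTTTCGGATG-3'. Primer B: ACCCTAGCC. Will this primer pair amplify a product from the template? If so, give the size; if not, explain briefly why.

Primer A (ATTTCTAATCAGCTTTCGGATG) matches the top strand at positions 15–36; it acts as a forward primer.
Primer B's reverse complement is GGCTAGGGT, matching the top strand at positions 67–75; it acts as a reverse primer.
The 3' ends face each other across positions 15–75, giving a 61 bp product.

Yes — a 61 bp product.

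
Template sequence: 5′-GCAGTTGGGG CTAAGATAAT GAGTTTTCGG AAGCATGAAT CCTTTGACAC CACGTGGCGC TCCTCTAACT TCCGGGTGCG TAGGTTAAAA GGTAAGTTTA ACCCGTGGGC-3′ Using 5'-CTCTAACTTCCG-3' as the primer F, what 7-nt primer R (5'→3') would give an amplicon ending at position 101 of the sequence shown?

The forward primer binds at positions 63–74; the product's 3' end on the top strand is position 101.
The reverse primer anneals to the top strand over positions 95–101, i.e. to AGTTTAA.
Its sequence written 5'→3' is the reverse complement: TTAAACT.

5'-TTAAACT-3'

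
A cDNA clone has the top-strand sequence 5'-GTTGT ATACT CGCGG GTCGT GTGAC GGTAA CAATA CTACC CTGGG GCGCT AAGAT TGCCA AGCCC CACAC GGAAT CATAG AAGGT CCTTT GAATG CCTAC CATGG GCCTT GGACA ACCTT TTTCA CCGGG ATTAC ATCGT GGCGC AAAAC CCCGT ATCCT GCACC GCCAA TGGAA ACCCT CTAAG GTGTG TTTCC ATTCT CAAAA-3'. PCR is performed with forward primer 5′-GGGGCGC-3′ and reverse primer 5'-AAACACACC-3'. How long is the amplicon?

151 bp

The forward primer matches the template at positions 43–49.
Taking the reverse complement of AAACACACC gives GGTGTGTTT, found at positions 185–193 on the template; the primer anneals here to the top strand with its 3' end pointing upstream.
Amplicon spans positions 43–193: 151 bp.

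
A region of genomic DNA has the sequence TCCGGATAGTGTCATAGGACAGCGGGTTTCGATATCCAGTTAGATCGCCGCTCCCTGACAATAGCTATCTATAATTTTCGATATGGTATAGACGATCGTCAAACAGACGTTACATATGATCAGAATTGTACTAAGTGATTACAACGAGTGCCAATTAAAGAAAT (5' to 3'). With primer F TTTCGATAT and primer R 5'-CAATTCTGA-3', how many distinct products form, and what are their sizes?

The forward primer TTTCGATAT matches the top strand at positions 27–35, 76–84.
The reverse primer's reverse complement is TCAGAATTG, matching at positions 120–128.
Each forward site pairs with the reverse site to give a product ending at position 128: sizes 102, 53 bp.

Two products: 102 bp, 53 bp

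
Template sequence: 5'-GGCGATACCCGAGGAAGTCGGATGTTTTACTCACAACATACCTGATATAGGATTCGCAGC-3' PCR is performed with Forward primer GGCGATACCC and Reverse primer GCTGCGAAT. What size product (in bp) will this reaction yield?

The forward primer matches the template at positions 1–10.
The reverse primer's reverse complement is ATTCGCAGC, which matches the template at positions 52–60.
Product length = (reverse-primer end) − (forward-primer start) + 1 = 60 − 1 + 1 = 60 bp.

60 bp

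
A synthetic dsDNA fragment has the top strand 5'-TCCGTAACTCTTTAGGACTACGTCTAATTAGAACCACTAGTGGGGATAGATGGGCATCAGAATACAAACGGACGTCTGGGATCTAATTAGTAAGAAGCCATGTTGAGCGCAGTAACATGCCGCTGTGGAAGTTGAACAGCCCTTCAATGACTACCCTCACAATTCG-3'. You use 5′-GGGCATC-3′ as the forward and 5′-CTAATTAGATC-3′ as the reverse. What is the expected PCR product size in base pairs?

39 bp

The forward primer matches the template at positions 52–58.
Reverse complement of the reverse primer: GATCTAATTAG. This occurs on the top strand at positions 80–90.
Amplicon spans positions 52–90: 39 bp.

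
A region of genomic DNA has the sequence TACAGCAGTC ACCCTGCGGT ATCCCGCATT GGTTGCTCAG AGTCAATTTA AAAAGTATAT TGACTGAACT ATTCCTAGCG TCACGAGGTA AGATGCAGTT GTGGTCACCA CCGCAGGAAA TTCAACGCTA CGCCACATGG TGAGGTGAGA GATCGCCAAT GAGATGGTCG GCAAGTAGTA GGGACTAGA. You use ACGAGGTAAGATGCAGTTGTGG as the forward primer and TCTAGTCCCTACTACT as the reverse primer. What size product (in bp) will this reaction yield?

Scanning the template, ACGAGGTAAGATGCAGTTGTGG occurs at positions 83–104; this primer anneals to the bottom strand there with its 3' end pointing downstream.
Taking the reverse complement of TCTAGTCCCTACTACT gives AGTAGTAGGGACTAGA, found at positions 174–189 on the template; the primer anneals here to the top strand with its 3' end pointing upstream.
Product length = (reverse-primer end) − (forward-primer start) + 1 = 189 − 83 + 1 = 107 bp.

107 bp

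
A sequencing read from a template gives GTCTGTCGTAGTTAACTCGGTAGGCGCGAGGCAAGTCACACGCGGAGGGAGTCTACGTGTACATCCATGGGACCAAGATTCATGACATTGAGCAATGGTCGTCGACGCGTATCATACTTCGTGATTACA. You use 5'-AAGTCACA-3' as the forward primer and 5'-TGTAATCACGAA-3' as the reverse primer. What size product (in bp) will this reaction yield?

The forward primer matches the template at positions 33–40.
The reverse primer's reverse complement is TTCGTGATTACA, which matches the template at positions 118–129.
Amplicon spans positions 33–129: 97 bp.

97 bp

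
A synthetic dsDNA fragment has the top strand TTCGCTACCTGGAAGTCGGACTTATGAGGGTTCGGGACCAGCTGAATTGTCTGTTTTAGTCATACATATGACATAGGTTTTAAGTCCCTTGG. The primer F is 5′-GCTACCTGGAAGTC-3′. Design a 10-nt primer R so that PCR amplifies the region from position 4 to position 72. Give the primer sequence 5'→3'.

The product's 3' end on the top strand is position 72.
The reverse primer anneals to the top strand over positions 63–72, i.e. to TACATATGAC.
Its sequence written 5'→3' is the reverse complement: GTCATATGTA.

5'-GTCATATGTA-3'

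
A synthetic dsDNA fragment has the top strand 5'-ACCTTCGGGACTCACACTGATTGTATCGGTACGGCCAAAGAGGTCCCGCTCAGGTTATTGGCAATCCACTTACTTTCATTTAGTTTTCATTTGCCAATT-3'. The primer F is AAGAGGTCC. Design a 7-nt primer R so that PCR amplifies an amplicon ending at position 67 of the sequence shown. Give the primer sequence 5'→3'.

5'-GGATTGC-3'

The forward primer binds at positions 38–46; the product's 3' end on the top strand is position 67.
The reverse primer anneals to the top strand over positions 61–67, i.e. to GCAATCC.
Its sequence written 5'→3' is the reverse complement: GGATTGC.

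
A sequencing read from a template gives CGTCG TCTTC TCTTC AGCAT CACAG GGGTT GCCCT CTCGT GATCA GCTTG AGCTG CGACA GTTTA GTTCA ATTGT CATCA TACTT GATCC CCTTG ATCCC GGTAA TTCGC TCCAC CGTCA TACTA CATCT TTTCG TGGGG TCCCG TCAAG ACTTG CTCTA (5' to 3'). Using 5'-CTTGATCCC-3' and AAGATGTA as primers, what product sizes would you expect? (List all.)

The forward primer CTTGATCCC matches the top strand at positions 83–91, 92–100.
The reverse primer's reverse complement is TACATCTT, matching at positions 124–131.
Each forward site pairs with the reverse site to give a product ending at position 131: sizes 49, 40 bp.

49 bp, 40 bp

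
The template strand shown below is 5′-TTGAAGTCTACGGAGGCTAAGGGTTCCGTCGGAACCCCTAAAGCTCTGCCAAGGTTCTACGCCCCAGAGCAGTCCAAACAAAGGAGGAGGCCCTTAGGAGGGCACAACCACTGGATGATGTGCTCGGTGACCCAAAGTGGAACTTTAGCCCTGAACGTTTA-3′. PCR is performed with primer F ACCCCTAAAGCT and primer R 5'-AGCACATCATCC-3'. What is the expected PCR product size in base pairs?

Scanning the template, ACCCCTAAAGCT occurs at positions 34–45; this primer anneals to the bottom strand there with its 3' end pointing downstream.
Reverse complement of the reverse primer: GGATGATGTGCT. This occurs on the top strand at positions 113–124.
The product runs from position 34 to position 124, so its length is 124 − 34 + 1 = 91 bp.

91 bp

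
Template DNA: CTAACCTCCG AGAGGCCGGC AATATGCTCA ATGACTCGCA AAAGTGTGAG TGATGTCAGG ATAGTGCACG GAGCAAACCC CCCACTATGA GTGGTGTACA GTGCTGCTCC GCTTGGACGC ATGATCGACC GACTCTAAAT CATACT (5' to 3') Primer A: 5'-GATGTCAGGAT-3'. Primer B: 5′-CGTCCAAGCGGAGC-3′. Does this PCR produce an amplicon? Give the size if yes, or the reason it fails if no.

Primer A (GATGTCAGGAT) matches the top strand at positions 52–62; it acts as a forward primer.
Primer B's reverse complement is GCTCCGCTTGGACG, matching the top strand at positions 106–119; it acts as a reverse primer.
The 3' ends face each other across positions 52–119, giving a 68 bp product.

Yes — a 68 bp product.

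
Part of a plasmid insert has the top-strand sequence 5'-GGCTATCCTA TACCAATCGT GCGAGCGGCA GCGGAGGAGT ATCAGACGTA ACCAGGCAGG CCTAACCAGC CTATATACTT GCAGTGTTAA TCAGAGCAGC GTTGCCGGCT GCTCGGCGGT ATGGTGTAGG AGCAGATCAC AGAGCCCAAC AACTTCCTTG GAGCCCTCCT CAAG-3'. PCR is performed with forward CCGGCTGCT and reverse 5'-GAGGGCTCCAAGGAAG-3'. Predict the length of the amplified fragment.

64 bp

Forward primer CCGGCTGCT is found on the top strand at positions 105–113.
The reverse primer's reverse complement is CTTCCTTGGAGCCCTC, which matches the template at positions 153–168.
Product length = (reverse-primer end) − (forward-primer start) + 1 = 168 − 105 + 1 = 64 bp.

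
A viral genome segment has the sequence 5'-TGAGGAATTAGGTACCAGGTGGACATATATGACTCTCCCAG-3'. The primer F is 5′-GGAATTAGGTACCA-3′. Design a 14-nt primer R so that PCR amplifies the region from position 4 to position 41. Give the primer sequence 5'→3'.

5'-CTGGGAGAGTCATA-3'

The product's 3' end on the top strand is position 41.
The reverse primer anneals to the top strand over positions 28–41, i.e. to TATGACTCTCCCAG.
Its sequence written 5'→3' is the reverse complement: CTGGGAGAGTCATA.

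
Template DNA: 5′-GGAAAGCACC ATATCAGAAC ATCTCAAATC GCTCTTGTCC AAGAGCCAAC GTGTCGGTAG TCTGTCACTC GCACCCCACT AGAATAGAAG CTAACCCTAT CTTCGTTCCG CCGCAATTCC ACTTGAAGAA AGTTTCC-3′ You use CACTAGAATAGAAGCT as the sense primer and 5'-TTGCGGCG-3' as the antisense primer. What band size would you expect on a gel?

40 bp

Forward primer CACTAGAATAGAAGCT is found on the top strand at positions 77–92.
Reverse complement of the reverse primer: CGCCGCAA. This occurs on the top strand at positions 109–116.
Product length = (reverse-primer end) − (forward-primer start) + 1 = 116 − 77 + 1 = 40 bp.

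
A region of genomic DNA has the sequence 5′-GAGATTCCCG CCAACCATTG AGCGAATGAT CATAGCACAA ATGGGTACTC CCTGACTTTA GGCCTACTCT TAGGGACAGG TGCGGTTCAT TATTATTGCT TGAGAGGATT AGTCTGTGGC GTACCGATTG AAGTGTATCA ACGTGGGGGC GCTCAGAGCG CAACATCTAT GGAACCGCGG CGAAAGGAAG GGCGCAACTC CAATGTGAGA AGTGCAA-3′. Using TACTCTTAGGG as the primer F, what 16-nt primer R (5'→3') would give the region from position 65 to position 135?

The product's 3' end on the top strand is position 135.
The reverse primer anneals to the top strand over positions 120–135, i.e. to CGTACCGATTGAAGTG.
Its sequence written 5'→3' is the reverse complement: CACTTCAATCGGTACG.

5'-CACTTCAATCGGTACG-3'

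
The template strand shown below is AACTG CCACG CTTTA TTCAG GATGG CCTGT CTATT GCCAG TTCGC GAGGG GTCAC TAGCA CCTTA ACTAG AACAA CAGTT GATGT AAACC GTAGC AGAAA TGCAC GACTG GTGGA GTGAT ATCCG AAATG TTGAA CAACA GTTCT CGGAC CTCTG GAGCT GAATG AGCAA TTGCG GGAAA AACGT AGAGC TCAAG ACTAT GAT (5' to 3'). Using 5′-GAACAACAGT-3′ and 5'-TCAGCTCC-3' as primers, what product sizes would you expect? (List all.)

The forward primer GAACAACAGT matches the top strand at positions 70–79, 133–142.
The reverse primer's reverse complement is GGAGCTGA, matching at positions 155–162.
Each forward site pairs with the reverse site to give a product ending at position 162: sizes 93, 30 bp.

93 bp, 30 bp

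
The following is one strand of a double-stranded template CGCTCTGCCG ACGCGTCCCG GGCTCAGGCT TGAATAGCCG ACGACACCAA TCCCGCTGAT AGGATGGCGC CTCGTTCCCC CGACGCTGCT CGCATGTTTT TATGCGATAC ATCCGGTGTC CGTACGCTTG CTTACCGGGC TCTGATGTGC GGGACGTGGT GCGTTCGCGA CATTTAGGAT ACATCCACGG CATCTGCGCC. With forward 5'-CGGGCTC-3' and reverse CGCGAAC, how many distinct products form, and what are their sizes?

Two products: 151 bp, 34 bp

The forward primer CGGGCTC matches the top strand at positions 19–25, 136–142.
The reverse primer's reverse complement is GTTCGCG, matching at positions 163–169.
Each forward site pairs with the reverse site to give a product ending at position 169: sizes 151, 34 bp.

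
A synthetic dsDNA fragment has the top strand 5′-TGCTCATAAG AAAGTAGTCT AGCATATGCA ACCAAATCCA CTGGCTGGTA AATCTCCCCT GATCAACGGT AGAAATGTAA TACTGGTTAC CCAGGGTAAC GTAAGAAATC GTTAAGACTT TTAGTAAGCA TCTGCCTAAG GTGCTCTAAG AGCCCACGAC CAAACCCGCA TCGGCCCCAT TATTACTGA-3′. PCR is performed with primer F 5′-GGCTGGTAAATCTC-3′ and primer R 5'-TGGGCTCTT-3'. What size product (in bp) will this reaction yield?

114 bp

The forward primer matches the template at positions 43–56.
Taking the reverse complement of TGGGCTCTT gives AAGAGCCCA, found at positions 148–156 on the template; the primer anneals here to the top strand with its 3' end pointing upstream.
Amplicon spans positions 43–156: 114 bp.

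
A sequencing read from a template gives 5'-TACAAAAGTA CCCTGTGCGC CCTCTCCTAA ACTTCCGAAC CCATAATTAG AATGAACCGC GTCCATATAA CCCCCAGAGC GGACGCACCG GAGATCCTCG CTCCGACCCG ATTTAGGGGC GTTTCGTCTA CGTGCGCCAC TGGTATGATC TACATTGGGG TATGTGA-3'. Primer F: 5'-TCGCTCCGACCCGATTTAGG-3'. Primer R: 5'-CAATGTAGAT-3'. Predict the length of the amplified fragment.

The forward primer matches the template at positions 98–117.
Reverse complement of the reverse primer: ATCTACATTG. This occurs on the top strand at positions 148–157.
The product runs from position 98 to position 157, so its length is 157 − 98 + 1 = 60 bp.

60 bp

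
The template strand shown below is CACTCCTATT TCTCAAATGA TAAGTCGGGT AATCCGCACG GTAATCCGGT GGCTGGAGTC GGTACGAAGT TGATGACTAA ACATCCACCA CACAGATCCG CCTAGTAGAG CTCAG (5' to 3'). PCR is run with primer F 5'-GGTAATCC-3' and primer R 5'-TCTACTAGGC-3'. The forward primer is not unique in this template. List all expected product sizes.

82 bp, 70 bp

The forward primer GGTAATCC matches the top strand at positions 28–35, 40–47.
The reverse primer's reverse complement is GCCTAGTAGA, matching at positions 100–109.
Each forward site pairs with the reverse site to give a product ending at position 109: sizes 82, 70 bp.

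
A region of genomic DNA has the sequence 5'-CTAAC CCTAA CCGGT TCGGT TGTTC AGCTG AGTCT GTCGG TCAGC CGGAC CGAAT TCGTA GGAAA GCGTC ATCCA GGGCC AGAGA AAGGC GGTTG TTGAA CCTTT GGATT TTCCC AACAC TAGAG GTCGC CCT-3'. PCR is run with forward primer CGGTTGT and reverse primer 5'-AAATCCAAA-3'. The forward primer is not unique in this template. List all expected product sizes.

95 bp, 22 bp

The forward primer CGGTTGT matches the top strand at positions 17–23, 90–96.
The reverse primer's reverse complement is TTTGGATTT, matching at positions 103–111.
Each forward site pairs with the reverse site to give a product ending at position 111: sizes 95, 22 bp.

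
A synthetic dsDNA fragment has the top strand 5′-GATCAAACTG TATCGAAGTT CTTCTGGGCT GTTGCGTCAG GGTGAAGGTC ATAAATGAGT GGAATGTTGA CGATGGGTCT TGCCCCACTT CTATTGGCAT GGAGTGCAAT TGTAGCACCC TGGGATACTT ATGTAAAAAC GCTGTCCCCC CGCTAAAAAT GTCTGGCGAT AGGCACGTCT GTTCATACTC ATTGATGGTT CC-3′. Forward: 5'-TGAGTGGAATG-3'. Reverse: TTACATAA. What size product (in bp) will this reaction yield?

81 bp

Scanning the template, TGAGTGGAATG occurs at positions 56–66; this primer anneals to the bottom strand there with its 3' end pointing downstream.
The reverse primer's reverse complement is TTATGTAA, which matches the template at positions 129–136.
Amplicon spans positions 56–136: 81 bp.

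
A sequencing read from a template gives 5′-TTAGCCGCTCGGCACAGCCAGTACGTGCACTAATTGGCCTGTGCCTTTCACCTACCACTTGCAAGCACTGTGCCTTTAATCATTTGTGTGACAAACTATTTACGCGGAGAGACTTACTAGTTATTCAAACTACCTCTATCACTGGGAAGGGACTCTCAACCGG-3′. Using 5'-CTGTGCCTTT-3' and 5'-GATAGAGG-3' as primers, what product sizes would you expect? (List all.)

The forward primer CTGTGCCTTT matches the top strand at positions 39–48, 68–77.
The reverse primer's reverse complement is CCTCTATC, matching at positions 133–140.
Each forward site pairs with the reverse site to give a product ending at position 140: sizes 102, 73 bp.

102 bp, 73 bp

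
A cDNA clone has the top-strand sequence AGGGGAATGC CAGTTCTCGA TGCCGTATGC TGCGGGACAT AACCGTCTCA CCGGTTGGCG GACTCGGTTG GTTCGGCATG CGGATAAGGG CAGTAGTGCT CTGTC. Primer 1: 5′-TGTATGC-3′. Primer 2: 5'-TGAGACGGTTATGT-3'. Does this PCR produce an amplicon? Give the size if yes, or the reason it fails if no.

Primer 1 (TGTATGC) does not match the top strand, and its reverse complement GCATACA does not match either.
With no annealing site for primer 1, no amplification occurs.

No product — primer 1 has no binding site in the template.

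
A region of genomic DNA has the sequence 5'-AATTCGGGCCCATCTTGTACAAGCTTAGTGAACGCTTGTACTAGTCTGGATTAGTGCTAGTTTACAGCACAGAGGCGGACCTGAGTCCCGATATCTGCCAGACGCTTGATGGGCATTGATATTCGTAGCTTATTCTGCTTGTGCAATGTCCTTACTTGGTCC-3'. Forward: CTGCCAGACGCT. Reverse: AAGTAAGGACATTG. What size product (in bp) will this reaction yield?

63 bp

The forward primer matches the template at positions 95–106.
The reverse primer's reverse complement is CAATGTCCTTACTT, which matches the template at positions 144–157.
The product runs from position 95 to position 157, so its length is 157 − 95 + 1 = 63 bp.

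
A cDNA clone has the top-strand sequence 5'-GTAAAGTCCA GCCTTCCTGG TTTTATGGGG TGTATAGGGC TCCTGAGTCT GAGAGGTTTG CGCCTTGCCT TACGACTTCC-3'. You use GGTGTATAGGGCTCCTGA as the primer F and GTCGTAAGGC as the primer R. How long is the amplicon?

48 bp

The forward primer matches the template at positions 29–46.
Taking the reverse complement of GTCGTAAGGC gives GCCTTACGAC, found at positions 67–76 on the template; the primer anneals here to the top strand with its 3' end pointing upstream.
Product length = (reverse-primer end) − (forward-primer start) + 1 = 76 − 29 + 1 = 48 bp.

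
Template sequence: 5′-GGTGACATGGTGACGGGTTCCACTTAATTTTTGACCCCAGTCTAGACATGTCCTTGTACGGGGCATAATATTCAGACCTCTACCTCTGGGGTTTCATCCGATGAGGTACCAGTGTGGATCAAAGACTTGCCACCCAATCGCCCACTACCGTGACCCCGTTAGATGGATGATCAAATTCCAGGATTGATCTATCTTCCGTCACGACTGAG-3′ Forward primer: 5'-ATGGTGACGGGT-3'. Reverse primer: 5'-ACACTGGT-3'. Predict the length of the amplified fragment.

109 bp

Scanning the template, ATGGTGACGGGT occurs at positions 7–18; this primer anneals to the bottom strand there with its 3' end pointing downstream.
Taking the reverse complement of ACACTGGT gives ACCAGTGT, found at positions 108–115 on the template; the primer anneals here to the top strand with its 3' end pointing upstream.
The product runs from position 7 to position 115, so its length is 115 − 7 + 1 = 109 bp.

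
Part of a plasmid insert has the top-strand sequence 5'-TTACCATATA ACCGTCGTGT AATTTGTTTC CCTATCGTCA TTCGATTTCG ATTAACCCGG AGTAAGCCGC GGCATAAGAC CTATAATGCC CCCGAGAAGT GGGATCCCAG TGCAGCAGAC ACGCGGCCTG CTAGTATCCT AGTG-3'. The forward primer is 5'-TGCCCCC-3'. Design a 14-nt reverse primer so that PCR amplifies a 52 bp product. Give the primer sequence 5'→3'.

The forward primer binds at positions 87–93, so a 52 bp product ends at position 87 + 52 − 1 = 138.
The reverse primer anneals to the top strand over positions 125–138, i.e. to GGCCTGCTAGTATC.
Its sequence written 5'→3' is the reverse complement: GATACTAGCAGGCC.

5'-GATACTAGCAGGCC-3'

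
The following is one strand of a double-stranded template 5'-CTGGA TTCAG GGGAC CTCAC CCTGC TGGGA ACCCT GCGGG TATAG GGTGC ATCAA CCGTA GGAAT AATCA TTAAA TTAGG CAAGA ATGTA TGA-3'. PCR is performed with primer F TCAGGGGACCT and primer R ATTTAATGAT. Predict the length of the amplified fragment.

70 bp

The forward primer matches the template at positions 7–17.
Reverse complement of the reverse primer: ATCATTAAAT. This occurs on the top strand at positions 67–76.
The product runs from position 7 to position 76, so its length is 76 − 7 + 1 = 70 bp.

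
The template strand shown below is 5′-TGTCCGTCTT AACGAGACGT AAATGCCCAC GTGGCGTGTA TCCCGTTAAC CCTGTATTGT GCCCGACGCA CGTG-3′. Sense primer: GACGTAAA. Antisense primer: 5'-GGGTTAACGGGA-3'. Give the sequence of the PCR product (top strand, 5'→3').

5'-GACGTAAATGCCCACGTGGCGTGTATCCCGTTAACCC-3'

Scanning the template, GACGTAAA occurs at positions 16–23; this primer anneals to the bottom strand there with its 3' end pointing downstream.
The reverse primer's reverse complement is TCCCGTTAACCC, which matches the template at positions 41–52.
The product is the template from position 16 through 52 (37 bp).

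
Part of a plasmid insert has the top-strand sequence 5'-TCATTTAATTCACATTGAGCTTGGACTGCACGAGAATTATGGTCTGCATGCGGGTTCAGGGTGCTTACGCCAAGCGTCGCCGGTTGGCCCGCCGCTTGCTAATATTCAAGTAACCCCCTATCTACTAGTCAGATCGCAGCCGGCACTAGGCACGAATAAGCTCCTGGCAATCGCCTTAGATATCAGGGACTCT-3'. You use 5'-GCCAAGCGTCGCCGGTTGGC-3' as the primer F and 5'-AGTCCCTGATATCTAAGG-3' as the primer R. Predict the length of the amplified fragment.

123 bp

The forward primer matches the template at positions 69–88.
The reverse primer's reverse complement is CCTTAGATATCAGGGACT, which matches the template at positions 174–191.
Amplicon spans positions 69–191: 123 bp.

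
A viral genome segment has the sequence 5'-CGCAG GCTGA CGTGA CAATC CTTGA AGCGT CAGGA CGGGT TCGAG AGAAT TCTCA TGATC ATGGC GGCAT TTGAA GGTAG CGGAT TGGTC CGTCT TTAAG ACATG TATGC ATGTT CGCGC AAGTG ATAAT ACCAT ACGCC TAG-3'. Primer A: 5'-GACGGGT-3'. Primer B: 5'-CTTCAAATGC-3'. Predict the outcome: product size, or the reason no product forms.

Primer A (GACGGGT) matches the top strand at positions 34–40; it acts as a forward primer.
Primer B's reverse complement is GCATTTGAAG, matching the top strand at positions 67–76; it acts as a reverse primer.
The 3' ends face each other across positions 34–76, giving a 43 bp product.

Yes — a 43 bp product.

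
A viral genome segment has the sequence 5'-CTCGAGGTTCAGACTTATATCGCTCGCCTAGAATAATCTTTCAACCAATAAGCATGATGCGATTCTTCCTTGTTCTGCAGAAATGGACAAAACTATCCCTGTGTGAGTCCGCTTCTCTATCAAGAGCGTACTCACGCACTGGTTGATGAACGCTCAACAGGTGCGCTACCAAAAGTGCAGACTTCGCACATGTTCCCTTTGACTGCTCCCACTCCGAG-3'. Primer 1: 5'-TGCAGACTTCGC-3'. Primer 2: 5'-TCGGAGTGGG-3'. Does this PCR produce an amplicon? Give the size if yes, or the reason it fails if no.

Primer 1 (TGCAGACTTCGC) matches the top strand at positions 176–187; it acts as a forward primer.
Primer 2's reverse complement is CCCACTCCGA, matching the top strand at positions 208–217; it acts as a reverse primer.
The 3' ends face each other across positions 176–217, giving a 42 bp product.

Yes — a 42 bp product.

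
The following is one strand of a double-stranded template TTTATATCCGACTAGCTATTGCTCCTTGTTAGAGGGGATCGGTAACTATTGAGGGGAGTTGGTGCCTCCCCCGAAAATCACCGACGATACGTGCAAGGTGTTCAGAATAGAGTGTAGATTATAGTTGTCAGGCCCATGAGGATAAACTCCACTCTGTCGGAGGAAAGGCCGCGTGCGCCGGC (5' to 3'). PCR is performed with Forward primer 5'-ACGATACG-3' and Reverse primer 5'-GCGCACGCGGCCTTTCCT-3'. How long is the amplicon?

95 bp

Forward primer ACGATACG is found on the top strand at positions 84–91.
Taking the reverse complement of GCGCACGCGGCCTTTCCT gives AGGAAAGGCCGCGTGCGC, found at positions 161–178 on the template; the primer anneals here to the top strand with its 3' end pointing upstream.
Product length = (reverse-primer end) − (forward-primer start) + 1 = 178 − 84 + 1 = 95 bp.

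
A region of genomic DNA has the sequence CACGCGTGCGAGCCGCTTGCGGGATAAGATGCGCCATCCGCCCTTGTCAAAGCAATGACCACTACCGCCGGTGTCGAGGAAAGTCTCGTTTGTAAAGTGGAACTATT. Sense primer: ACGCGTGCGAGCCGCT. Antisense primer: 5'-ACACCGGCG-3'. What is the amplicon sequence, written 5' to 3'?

The forward primer matches the template at positions 2–17.
Taking the reverse complement of ACACCGGCG gives CGCCGGTGT, found at positions 66–74 on the template; the primer anneals here to the top strand with its 3' end pointing upstream.
The product is the template from position 2 through 74 (73 bp).

5'-ACGCGTGCGAGCCGCTTGCGGGATAAGATGCGCCATCCGCCCTTGTCAAAGCAATGACCACTACCGCCGGTGT-3'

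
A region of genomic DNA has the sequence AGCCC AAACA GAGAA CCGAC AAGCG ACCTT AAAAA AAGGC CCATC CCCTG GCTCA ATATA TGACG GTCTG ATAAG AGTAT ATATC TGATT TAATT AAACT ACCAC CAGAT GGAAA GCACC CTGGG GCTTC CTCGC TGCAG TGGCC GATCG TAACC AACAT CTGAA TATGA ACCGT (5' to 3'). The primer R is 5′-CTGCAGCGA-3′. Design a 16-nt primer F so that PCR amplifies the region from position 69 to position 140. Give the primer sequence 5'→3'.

5'-TGATAAGAGTATATAT-3'

The reverse primer's reverse complement TCGCTGCAG matches the template at positions 132–140; the product starts at position 69.
The forward primer is identical to the top strand over positions 69–84: TGATAAGAGTATATAT.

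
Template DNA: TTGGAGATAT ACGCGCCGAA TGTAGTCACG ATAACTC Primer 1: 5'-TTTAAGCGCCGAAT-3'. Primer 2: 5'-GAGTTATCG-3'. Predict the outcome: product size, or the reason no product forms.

No product — primer 1 has no binding site in the template.

Primer 1 (TTTAAGCGCCGAAT) does not match the top strand, and its reverse complement ATTCGGCGCTTAAA does not match either.
With no annealing site for primer 1, no amplification occurs.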